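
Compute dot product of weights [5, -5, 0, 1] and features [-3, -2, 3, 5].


Element-wise products:
5 * -3 = -15
-5 * -2 = 10
0 * 3 = 0
1 * 5 = 5
Sum = -15 + 10 + 0 + 5
= 0

0


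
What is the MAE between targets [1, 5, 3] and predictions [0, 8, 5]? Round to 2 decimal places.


Absolute errors: [1, 3, 2]
Sum of absolute errors = 6
MAE = 6 / 3 = 2.00

2.00


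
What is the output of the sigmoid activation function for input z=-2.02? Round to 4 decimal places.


sigmoid(z) = 1 / (1 + exp(-z))
exp(-(-2.02)) = exp(2.02) = 7.5383
1 + 7.5383 = 8.5383
1 / 8.5383 = 0.1171

0.1171


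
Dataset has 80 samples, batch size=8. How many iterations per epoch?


Iterations per epoch = dataset_size / batch_size
= 80 / 8
= 10

10


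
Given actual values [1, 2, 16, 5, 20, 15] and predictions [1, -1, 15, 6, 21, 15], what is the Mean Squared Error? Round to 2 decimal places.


Differences: [0, 3, 1, -1, -1, 0]
Squared errors: [0, 9, 1, 1, 1, 0]
Sum of squared errors = 12
MSE = 12 / 6 = 2.00

2.00


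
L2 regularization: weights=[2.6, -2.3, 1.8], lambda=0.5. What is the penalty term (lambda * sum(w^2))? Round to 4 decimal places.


Squaring each weight:
2.6^2 = 6.76
(-2.3)^2 = 5.29
1.8^2 = 3.24
Sum of squares = 15.29
Penalty = 0.5 * 15.29 = 7.6450

7.6450


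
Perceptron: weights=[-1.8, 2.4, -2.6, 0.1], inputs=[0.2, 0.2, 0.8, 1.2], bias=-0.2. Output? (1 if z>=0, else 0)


z = w . x + b
= -1.8*0.2 + 2.4*0.2 + -2.6*0.8 + 0.1*1.2 + -0.2
= -0.36 + 0.48 + -2.08 + 0.12 + -0.2
= -1.84 + -0.2
= -2.04
Since z = -2.04 < 0, output = 0

0


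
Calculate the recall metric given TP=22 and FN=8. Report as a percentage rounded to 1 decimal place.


Recall = TP / (TP + FN) * 100
= 22 / (22 + 8)
= 22 / 30
= 0.7333
= 73.3%

73.3


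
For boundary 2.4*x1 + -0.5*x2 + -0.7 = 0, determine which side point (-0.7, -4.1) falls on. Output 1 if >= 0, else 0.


Compute 2.4 * -0.7 + -0.5 * -4.1 + -0.7
= -1.68 + 2.05 + -0.7
= -0.33
Since -0.33 < 0, the point is on the negative side.

0


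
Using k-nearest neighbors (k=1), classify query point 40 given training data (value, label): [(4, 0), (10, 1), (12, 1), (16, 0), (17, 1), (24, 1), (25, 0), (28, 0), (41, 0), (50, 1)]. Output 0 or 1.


Distances from query 40:
Point 41 (class 0): distance = 1
K=1 nearest neighbors: classes = [0]
Votes for class 1: 0 / 1
Majority vote => class 0

0


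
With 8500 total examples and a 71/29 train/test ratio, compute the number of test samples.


Train samples = 8500 * 71% = 6035
Test samples = 8500 - 6035
= 2465

2465


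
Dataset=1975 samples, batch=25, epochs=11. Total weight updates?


Iterations per epoch = 1975 / 25 = 79
Total updates = iterations_per_epoch * epochs
= 79 * 11
= 869

869


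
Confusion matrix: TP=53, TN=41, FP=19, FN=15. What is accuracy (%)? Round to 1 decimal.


Accuracy = (TP + TN) / (TP + TN + FP + FN) * 100
= (53 + 41) / (53 + 41 + 19 + 15)
= 94 / 128
= 0.7344
= 73.4%

73.4


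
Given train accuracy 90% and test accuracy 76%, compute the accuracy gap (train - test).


Gap = train_accuracy - test_accuracy
= 90 - 76
= 14%
This gap suggests the model is overfitting.

14


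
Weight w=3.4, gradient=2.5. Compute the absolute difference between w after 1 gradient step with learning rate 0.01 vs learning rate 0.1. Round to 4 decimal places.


With lr=0.01: w_new = 3.4 - 0.01 * 2.5 = 3.375
With lr=0.1: w_new = 3.4 - 0.1 * 2.5 = 3.15
Absolute difference = |3.375 - 3.15|
= 0.2250

0.2250


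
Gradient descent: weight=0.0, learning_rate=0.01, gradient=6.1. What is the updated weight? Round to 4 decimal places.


w_new = w_old - lr * gradient
= 0.0 - 0.01 * 6.1
= 0.0 - (0.061)
= -0.0610

-0.0610


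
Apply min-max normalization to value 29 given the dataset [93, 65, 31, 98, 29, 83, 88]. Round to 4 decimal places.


Min = 29, Max = 98
Range = 98 - 29 = 69
Scaled = (x - min) / (max - min)
= (29 - 29) / 69
= 0 / 69
= 0.0000

0.0000


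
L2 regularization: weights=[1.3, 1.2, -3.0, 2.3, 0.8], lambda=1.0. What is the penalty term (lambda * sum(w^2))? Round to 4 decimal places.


Squaring each weight:
1.3^2 = 1.69
1.2^2 = 1.44
(-3.0)^2 = 9.0
2.3^2 = 5.29
0.8^2 = 0.64
Sum of squares = 18.06
Penalty = 1.0 * 18.06 = 18.0600

18.0600


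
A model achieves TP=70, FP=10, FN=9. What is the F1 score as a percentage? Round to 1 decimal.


Precision = TP / (TP + FP) = 70 / 80 = 0.875
Recall = TP / (TP + FN) = 70 / 79 = 0.8861
F1 = 2 * P * R / (P + R)
= 2 * 0.875 * 0.8861 / (0.875 + 0.8861)
= 1.5506 / 1.7611
= 0.8805
As percentage: 88.1%

88.1


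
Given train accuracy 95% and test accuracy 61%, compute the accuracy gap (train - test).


Gap = train_accuracy - test_accuracy
= 95 - 61
= 34%
This large gap strongly indicates overfitting.

34


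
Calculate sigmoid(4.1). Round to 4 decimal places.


sigmoid(z) = 1 / (1 + exp(-z))
exp(-(4.1)) = exp(-4.1) = 0.0166
1 + 0.0166 = 1.0166
1 / 1.0166 = 0.9837

0.9837


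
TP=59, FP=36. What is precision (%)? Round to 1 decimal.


Precision = TP / (TP + FP) * 100
= 59 / (59 + 36)
= 59 / 95
= 0.6211
= 62.1%

62.1


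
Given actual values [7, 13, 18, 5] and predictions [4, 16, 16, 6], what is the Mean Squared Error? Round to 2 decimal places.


Differences: [3, -3, 2, -1]
Squared errors: [9, 9, 4, 1]
Sum of squared errors = 23
MSE = 23 / 4 = 5.75

5.75


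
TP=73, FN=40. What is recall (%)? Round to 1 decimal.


Recall = TP / (TP + FN) * 100
= 73 / (73 + 40)
= 73 / 113
= 0.646
= 64.6%

64.6


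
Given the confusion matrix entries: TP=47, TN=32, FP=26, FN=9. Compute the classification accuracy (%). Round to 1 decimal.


Accuracy = (TP + TN) / (TP + TN + FP + FN) * 100
= (47 + 32) / (47 + 32 + 26 + 9)
= 79 / 114
= 0.693
= 69.3%

69.3


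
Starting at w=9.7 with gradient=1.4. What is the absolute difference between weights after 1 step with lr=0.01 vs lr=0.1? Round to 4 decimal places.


With lr=0.01: w_new = 9.7 - 0.01 * 1.4 = 9.686
With lr=0.1: w_new = 9.7 - 0.1 * 1.4 = 9.56
Absolute difference = |9.686 - 9.56|
= 0.1260

0.1260


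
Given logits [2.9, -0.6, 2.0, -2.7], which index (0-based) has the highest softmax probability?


Softmax is a monotonic transformation, so it preserves the argmax.
We need to find the index of the maximum logit.
Index 0: 2.9
Index 1: -0.6
Index 2: 2.0
Index 3: -2.7
Maximum logit = 2.9 at index 0

0


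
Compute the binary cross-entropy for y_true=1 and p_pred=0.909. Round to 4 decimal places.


For y=1: Loss = -log(p)
= -log(0.909)
= -(-0.0954)
= 0.0954

0.0954


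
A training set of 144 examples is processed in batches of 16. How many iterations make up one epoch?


Iterations per epoch = dataset_size / batch_size
= 144 / 16
= 9

9


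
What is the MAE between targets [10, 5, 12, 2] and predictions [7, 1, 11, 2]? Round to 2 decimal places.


Absolute errors: [3, 4, 1, 0]
Sum of absolute errors = 8
MAE = 8 / 4 = 2.00

2.00


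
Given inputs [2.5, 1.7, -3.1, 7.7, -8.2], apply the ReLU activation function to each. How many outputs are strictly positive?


ReLU(x) = max(0, x) for each element:
ReLU(2.5) = 2.5
ReLU(1.7) = 1.7
ReLU(-3.1) = 0
ReLU(7.7) = 7.7
ReLU(-8.2) = 0
Active neurons (>0): 3

3


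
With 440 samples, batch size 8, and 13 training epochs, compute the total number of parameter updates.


Iterations per epoch = 440 / 8 = 55
Total updates = iterations_per_epoch * epochs
= 55 * 13
= 715

715


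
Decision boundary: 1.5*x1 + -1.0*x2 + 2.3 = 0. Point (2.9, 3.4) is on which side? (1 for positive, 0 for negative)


Compute 1.5 * 2.9 + -1.0 * 3.4 + 2.3
= 4.35 + -3.4 + 2.3
= 3.25
Since 3.25 >= 0, the point is on the positive side.

1


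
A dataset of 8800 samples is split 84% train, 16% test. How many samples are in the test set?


Train samples = 8800 * 84% = 7392
Test samples = 8800 - 7392
= 1408

1408


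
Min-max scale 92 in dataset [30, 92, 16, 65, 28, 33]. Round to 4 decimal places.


Min = 16, Max = 92
Range = 92 - 16 = 76
Scaled = (x - min) / (max - min)
= (92 - 16) / 76
= 76 / 76
= 1.0000

1.0000


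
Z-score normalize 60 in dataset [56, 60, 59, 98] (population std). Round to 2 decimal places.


Mean = (56 + 60 + 59 + 98) / 4 = 68.25
Variance = sum((x_i - mean)^2) / n = 297.1875
Std = sqrt(297.1875) = 17.2391
Z = (x - mean) / std
= (60 - 68.25) / 17.2391
= -8.25 / 17.2391
= -0.48

-0.48


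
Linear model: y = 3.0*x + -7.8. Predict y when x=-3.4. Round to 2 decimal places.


y = 3.0 * -3.4 + (-7.8)
= -10.2 + (-7.8)
= -18.00

-18.00


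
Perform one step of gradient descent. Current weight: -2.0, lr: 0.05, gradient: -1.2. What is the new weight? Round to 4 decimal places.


w_new = w_old - lr * gradient
= -2.0 - 0.05 * -1.2
= -2.0 - (-0.06)
= -1.9400

-1.9400


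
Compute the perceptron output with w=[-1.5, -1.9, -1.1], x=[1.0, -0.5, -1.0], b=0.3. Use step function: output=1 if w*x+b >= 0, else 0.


z = w . x + b
= -1.5*1.0 + -1.9*-0.5 + -1.1*-1.0 + 0.3
= -1.5 + 0.95 + 1.1 + 0.3
= 0.55 + 0.3
= 0.85
Since z = 0.85 >= 0, output = 1

1


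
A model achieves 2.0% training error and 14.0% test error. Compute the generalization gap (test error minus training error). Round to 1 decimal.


Generalization gap = test_error - train_error
= 14.0 - 2.0
= 12.0%
A large gap suggests overfitting.

12.0


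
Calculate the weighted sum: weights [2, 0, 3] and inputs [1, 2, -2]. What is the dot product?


Element-wise products:
2 * 1 = 2
0 * 2 = 0
3 * -2 = -6
Sum = 2 + 0 + -6
= -4

-4


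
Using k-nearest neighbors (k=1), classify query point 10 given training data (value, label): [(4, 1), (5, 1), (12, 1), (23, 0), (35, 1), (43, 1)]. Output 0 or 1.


Distances from query 10:
Point 12 (class 1): distance = 2
K=1 nearest neighbors: classes = [1]
Votes for class 1: 1 / 1
Majority vote => class 1

1


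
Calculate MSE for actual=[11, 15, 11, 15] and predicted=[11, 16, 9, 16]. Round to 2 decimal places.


Differences: [0, -1, 2, -1]
Squared errors: [0, 1, 4, 1]
Sum of squared errors = 6
MSE = 6 / 4 = 1.50

1.50


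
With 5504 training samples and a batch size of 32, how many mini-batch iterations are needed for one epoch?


Iterations per epoch = dataset_size / batch_size
= 5504 / 32
= 172

172


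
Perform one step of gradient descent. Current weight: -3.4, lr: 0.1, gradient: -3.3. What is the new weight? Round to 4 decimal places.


w_new = w_old - lr * gradient
= -3.4 - 0.1 * -3.3
= -3.4 - (-0.33)
= -3.0700

-3.0700


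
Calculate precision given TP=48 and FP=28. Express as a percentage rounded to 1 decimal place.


Precision = TP / (TP + FP) * 100
= 48 / (48 + 28)
= 48 / 76
= 0.6316
= 63.2%

63.2


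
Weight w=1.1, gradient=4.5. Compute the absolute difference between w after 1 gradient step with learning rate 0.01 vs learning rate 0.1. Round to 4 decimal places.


With lr=0.01: w_new = 1.1 - 0.01 * 4.5 = 1.055
With lr=0.1: w_new = 1.1 - 0.1 * 4.5 = 0.65
Absolute difference = |1.055 - 0.65|
= 0.4050

0.4050


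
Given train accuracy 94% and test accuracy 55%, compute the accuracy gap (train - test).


Gap = train_accuracy - test_accuracy
= 94 - 55
= 39%
This large gap strongly indicates overfitting.

39


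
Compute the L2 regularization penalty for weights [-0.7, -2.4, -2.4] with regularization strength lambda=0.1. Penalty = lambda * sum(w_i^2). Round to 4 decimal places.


Squaring each weight:
(-0.7)^2 = 0.49
(-2.4)^2 = 5.76
(-2.4)^2 = 5.76
Sum of squares = 12.01
Penalty = 0.1 * 12.01 = 1.2010

1.2010


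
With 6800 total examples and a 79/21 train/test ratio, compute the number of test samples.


Train samples = 6800 * 79% = 5372
Test samples = 6800 - 5372
= 1428

1428


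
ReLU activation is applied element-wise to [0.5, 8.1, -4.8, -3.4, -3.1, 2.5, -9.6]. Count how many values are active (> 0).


ReLU(x) = max(0, x) for each element:
ReLU(0.5) = 0.5
ReLU(8.1) = 8.1
ReLU(-4.8) = 0
ReLU(-3.4) = 0
ReLU(-3.1) = 0
ReLU(2.5) = 2.5
ReLU(-9.6) = 0
Active neurons (>0): 3

3


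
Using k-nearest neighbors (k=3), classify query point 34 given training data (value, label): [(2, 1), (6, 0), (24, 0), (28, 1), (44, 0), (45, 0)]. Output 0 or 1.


Distances from query 34:
Point 28 (class 1): distance = 6
Point 24 (class 0): distance = 10
Point 44 (class 0): distance = 10
K=3 nearest neighbors: classes = [1, 0, 0]
Votes for class 1: 1 / 3
Majority vote => class 0

0


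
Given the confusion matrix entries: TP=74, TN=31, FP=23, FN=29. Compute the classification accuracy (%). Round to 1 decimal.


Accuracy = (TP + TN) / (TP + TN + FP + FN) * 100
= (74 + 31) / (74 + 31 + 23 + 29)
= 105 / 157
= 0.6688
= 66.9%

66.9


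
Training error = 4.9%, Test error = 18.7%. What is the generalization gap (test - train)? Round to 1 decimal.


Generalization gap = test_error - train_error
= 18.7 - 4.9
= 13.8%
A large gap suggests overfitting.

13.8


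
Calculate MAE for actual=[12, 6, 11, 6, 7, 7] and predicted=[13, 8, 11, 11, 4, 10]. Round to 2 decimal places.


Absolute errors: [1, 2, 0, 5, 3, 3]
Sum of absolute errors = 14
MAE = 14 / 6 = 2.33

2.33


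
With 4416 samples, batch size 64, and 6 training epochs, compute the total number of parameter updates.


Iterations per epoch = 4416 / 64 = 69
Total updates = iterations_per_epoch * epochs
= 69 * 6
= 414

414


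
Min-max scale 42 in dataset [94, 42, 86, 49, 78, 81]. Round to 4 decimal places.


Min = 42, Max = 94
Range = 94 - 42 = 52
Scaled = (x - min) / (max - min)
= (42 - 42) / 52
= 0 / 52
= 0.0000

0.0000


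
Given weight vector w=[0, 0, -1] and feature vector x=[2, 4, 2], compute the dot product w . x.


Element-wise products:
0 * 2 = 0
0 * 4 = 0
-1 * 2 = -2
Sum = 0 + 0 + -2
= -2

-2


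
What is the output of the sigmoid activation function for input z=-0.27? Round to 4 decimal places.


sigmoid(z) = 1 / (1 + exp(-z))
exp(-(-0.27)) = exp(0.27) = 1.31
1 + 1.31 = 2.31
1 / 2.31 = 0.4329

0.4329


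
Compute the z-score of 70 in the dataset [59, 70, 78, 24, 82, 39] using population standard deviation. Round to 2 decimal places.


Mean = (59 + 70 + 78 + 24 + 82 + 39) / 6 = 58.6667
Variance = sum((x_i - mean)^2) / n = 439.2222
Std = sqrt(439.2222) = 20.9576
Z = (x - mean) / std
= (70 - 58.6667) / 20.9576
= 11.3333 / 20.9576
= 0.54

0.54


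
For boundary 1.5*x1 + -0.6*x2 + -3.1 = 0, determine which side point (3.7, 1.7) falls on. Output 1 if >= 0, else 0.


Compute 1.5 * 3.7 + -0.6 * 1.7 + -3.1
= 5.55 + -1.02 + -3.1
= 1.43
Since 1.43 >= 0, the point is on the positive side.

1


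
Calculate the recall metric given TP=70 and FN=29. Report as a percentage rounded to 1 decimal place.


Recall = TP / (TP + FN) * 100
= 70 / (70 + 29)
= 70 / 99
= 0.7071
= 70.7%

70.7


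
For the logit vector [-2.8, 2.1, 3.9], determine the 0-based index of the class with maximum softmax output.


Softmax is a monotonic transformation, so it preserves the argmax.
We need to find the index of the maximum logit.
Index 0: -2.8
Index 1: 2.1
Index 2: 3.9
Maximum logit = 3.9 at index 2

2


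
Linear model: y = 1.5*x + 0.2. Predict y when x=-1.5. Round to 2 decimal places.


y = 1.5 * -1.5 + (0.2)
= -2.25 + (0.2)
= -2.05

-2.05


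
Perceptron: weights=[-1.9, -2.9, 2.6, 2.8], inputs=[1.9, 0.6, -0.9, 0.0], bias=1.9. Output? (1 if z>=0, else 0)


z = w . x + b
= -1.9*1.9 + -2.9*0.6 + 2.6*-0.9 + 2.8*0.0 + 1.9
= -3.61 + -1.74 + -2.34 + 0.0 + 1.9
= -7.69 + 1.9
= -5.79
Since z = -5.79 < 0, output = 0

0


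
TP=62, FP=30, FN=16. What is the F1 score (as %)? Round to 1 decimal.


Precision = TP / (TP + FP) = 62 / 92 = 0.6739
Recall = TP / (TP + FN) = 62 / 78 = 0.7949
F1 = 2 * P * R / (P + R)
= 2 * 0.6739 * 0.7949 / (0.6739 + 0.7949)
= 1.0713 / 1.4688
= 0.7294
As percentage: 72.9%

72.9


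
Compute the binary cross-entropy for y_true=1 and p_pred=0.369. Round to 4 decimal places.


For y=1: Loss = -log(p)
= -log(0.369)
= -(-0.997)
= 0.9970

0.9970


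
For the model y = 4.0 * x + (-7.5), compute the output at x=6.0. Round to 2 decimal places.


y = 4.0 * 6.0 + (-7.5)
= 24.0 + (-7.5)
= 16.50

16.50


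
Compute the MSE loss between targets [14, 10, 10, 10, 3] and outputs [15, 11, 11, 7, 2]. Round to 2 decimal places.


Differences: [-1, -1, -1, 3, 1]
Squared errors: [1, 1, 1, 9, 1]
Sum of squared errors = 13
MSE = 13 / 5 = 2.60

2.60


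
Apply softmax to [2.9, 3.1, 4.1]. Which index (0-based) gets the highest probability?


Softmax is a monotonic transformation, so it preserves the argmax.
We need to find the index of the maximum logit.
Index 0: 2.9
Index 1: 3.1
Index 2: 4.1
Maximum logit = 4.1 at index 2

2


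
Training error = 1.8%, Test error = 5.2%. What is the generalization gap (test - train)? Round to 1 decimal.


Generalization gap = test_error - train_error
= 5.2 - 1.8
= 3.4%
A moderate gap.

3.4


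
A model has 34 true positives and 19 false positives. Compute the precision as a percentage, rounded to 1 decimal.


Precision = TP / (TP + FP) * 100
= 34 / (34 + 19)
= 34 / 53
= 0.6415
= 64.2%

64.2


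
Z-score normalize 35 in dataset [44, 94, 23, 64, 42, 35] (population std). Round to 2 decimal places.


Mean = (44 + 94 + 23 + 64 + 42 + 35) / 6 = 50.3333
Variance = sum((x_i - mean)^2) / n = 530.8889
Std = sqrt(530.8889) = 23.041
Z = (x - mean) / std
= (35 - 50.3333) / 23.041
= -15.3333 / 23.041
= -0.67

-0.67


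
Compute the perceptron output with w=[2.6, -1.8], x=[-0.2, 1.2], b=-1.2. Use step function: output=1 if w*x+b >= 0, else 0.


z = w . x + b
= 2.6*-0.2 + -1.8*1.2 + -1.2
= -0.52 + -2.16 + -1.2
= -2.68 + -1.2
= -3.88
Since z = -3.88 < 0, output = 0

0


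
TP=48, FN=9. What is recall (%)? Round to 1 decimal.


Recall = TP / (TP + FN) * 100
= 48 / (48 + 9)
= 48 / 57
= 0.8421
= 84.2%

84.2


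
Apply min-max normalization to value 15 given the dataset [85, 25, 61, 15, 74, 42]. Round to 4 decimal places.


Min = 15, Max = 85
Range = 85 - 15 = 70
Scaled = (x - min) / (max - min)
= (15 - 15) / 70
= 0 / 70
= 0.0000

0.0000


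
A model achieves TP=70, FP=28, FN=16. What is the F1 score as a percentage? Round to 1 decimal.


Precision = TP / (TP + FP) = 70 / 98 = 0.7143
Recall = TP / (TP + FN) = 70 / 86 = 0.814
F1 = 2 * P * R / (P + R)
= 2 * 0.7143 * 0.814 / (0.7143 + 0.814)
= 1.1628 / 1.5282
= 0.7609
As percentage: 76.1%

76.1


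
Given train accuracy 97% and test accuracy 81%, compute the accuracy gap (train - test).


Gap = train_accuracy - test_accuracy
= 97 - 81
= 16%
This gap suggests the model is overfitting.

16


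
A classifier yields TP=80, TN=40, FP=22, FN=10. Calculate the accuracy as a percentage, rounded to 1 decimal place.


Accuracy = (TP + TN) / (TP + TN + FP + FN) * 100
= (80 + 40) / (80 + 40 + 22 + 10)
= 120 / 152
= 0.7895
= 78.9%

78.9


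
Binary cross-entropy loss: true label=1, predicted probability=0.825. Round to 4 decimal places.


For y=1: Loss = -log(p)
= -log(0.825)
= -(-0.1924)
= 0.1924

0.1924


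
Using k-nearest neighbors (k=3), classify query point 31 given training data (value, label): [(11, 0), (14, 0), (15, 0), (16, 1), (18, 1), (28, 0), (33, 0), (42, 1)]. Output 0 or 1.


Distances from query 31:
Point 33 (class 0): distance = 2
Point 28 (class 0): distance = 3
Point 42 (class 1): distance = 11
K=3 nearest neighbors: classes = [0, 0, 1]
Votes for class 1: 1 / 3
Majority vote => class 0

0


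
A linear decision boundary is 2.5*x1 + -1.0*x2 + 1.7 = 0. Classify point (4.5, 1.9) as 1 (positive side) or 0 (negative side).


Compute 2.5 * 4.5 + -1.0 * 1.9 + 1.7
= 11.25 + -1.9 + 1.7
= 11.05
Since 11.05 >= 0, the point is on the positive side.

1


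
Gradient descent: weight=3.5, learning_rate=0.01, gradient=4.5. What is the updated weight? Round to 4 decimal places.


w_new = w_old - lr * gradient
= 3.5 - 0.01 * 4.5
= 3.5 - (0.045)
= 3.4550

3.4550


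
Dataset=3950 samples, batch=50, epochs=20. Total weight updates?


Iterations per epoch = 3950 / 50 = 79
Total updates = iterations_per_epoch * epochs
= 79 * 20
= 1580

1580


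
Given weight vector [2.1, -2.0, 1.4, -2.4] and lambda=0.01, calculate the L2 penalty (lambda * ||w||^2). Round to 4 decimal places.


Squaring each weight:
2.1^2 = 4.41
(-2.0)^2 = 4.0
1.4^2 = 1.96
(-2.4)^2 = 5.76
Sum of squares = 16.13
Penalty = 0.01 * 16.13 = 0.1613

0.1613


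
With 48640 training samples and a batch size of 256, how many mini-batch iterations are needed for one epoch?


Iterations per epoch = dataset_size / batch_size
= 48640 / 256
= 190

190


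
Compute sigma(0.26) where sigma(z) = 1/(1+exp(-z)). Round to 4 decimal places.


sigmoid(z) = 1 / (1 + exp(-z))
exp(-(0.26)) = exp(-0.26) = 0.7711
1 + 0.7711 = 1.7711
1 / 1.7711 = 0.5646

0.5646


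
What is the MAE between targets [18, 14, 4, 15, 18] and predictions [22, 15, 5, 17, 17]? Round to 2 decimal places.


Absolute errors: [4, 1, 1, 2, 1]
Sum of absolute errors = 9
MAE = 9 / 5 = 1.80

1.80


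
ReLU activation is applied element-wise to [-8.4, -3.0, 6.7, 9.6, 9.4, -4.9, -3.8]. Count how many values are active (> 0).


ReLU(x) = max(0, x) for each element:
ReLU(-8.4) = 0
ReLU(-3.0) = 0
ReLU(6.7) = 6.7
ReLU(9.6) = 9.6
ReLU(9.4) = 9.4
ReLU(-4.9) = 0
ReLU(-3.8) = 0
Active neurons (>0): 3

3


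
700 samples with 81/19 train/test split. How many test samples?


Train samples = 700 * 81% = 567
Test samples = 700 - 567
= 133

133


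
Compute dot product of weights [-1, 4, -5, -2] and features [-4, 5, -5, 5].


Element-wise products:
-1 * -4 = 4
4 * 5 = 20
-5 * -5 = 25
-2 * 5 = -10
Sum = 4 + 20 + 25 + -10
= 39

39


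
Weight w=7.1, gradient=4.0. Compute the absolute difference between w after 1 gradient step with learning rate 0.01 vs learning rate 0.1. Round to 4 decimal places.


With lr=0.01: w_new = 7.1 - 0.01 * 4.0 = 7.06
With lr=0.1: w_new = 7.1 - 0.1 * 4.0 = 6.7
Absolute difference = |7.06 - 6.7|
= 0.3600

0.3600


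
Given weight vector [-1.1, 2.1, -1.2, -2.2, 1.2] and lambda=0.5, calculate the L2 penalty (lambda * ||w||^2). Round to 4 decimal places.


Squaring each weight:
(-1.1)^2 = 1.21
2.1^2 = 4.41
(-1.2)^2 = 1.44
(-2.2)^2 = 4.84
1.2^2 = 1.44
Sum of squares = 13.34
Penalty = 0.5 * 13.34 = 6.6700

6.6700


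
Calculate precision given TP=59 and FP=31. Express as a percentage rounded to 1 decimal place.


Precision = TP / (TP + FP) * 100
= 59 / (59 + 31)
= 59 / 90
= 0.6556
= 65.6%

65.6


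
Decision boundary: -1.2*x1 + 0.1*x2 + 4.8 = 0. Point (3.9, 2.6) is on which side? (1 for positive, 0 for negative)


Compute -1.2 * 3.9 + 0.1 * 2.6 + 4.8
= -4.68 + 0.26 + 4.8
= 0.38
Since 0.38 >= 0, the point is on the positive side.

1


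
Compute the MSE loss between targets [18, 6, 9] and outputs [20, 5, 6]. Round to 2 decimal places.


Differences: [-2, 1, 3]
Squared errors: [4, 1, 9]
Sum of squared errors = 14
MSE = 14 / 3 = 4.67

4.67


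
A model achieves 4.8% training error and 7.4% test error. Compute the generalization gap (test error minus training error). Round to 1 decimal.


Generalization gap = test_error - train_error
= 7.4 - 4.8
= 2.6%
A moderate gap.

2.6


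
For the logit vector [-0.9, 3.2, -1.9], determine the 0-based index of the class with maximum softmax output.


Softmax is a monotonic transformation, so it preserves the argmax.
We need to find the index of the maximum logit.
Index 0: -0.9
Index 1: 3.2
Index 2: -1.9
Maximum logit = 3.2 at index 1

1


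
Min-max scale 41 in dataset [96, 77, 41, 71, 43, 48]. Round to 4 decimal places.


Min = 41, Max = 96
Range = 96 - 41 = 55
Scaled = (x - min) / (max - min)
= (41 - 41) / 55
= 0 / 55
= 0.0000

0.0000


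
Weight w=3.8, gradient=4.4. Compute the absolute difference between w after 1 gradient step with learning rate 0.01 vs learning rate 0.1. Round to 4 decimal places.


With lr=0.01: w_new = 3.8 - 0.01 * 4.4 = 3.756
With lr=0.1: w_new = 3.8 - 0.1 * 4.4 = 3.36
Absolute difference = |3.756 - 3.36|
= 0.3960

0.3960


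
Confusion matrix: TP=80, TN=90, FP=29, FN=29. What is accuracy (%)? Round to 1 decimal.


Accuracy = (TP + TN) / (TP + TN + FP + FN) * 100
= (80 + 90) / (80 + 90 + 29 + 29)
= 170 / 228
= 0.7456
= 74.6%

74.6


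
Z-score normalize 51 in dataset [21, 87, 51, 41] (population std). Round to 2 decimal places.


Mean = (21 + 87 + 51 + 41) / 4 = 50.0
Variance = sum((x_i - mean)^2) / n = 573.0
Std = sqrt(573.0) = 23.9374
Z = (x - mean) / std
= (51 - 50.0) / 23.9374
= 1.0 / 23.9374
= 0.04

0.04


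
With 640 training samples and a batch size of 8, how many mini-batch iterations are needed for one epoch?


Iterations per epoch = dataset_size / batch_size
= 640 / 8
= 80

80


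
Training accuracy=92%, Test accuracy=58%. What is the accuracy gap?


Gap = train_accuracy - test_accuracy
= 92 - 58
= 34%
This large gap strongly indicates overfitting.

34


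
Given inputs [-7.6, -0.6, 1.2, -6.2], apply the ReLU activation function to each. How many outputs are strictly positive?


ReLU(x) = max(0, x) for each element:
ReLU(-7.6) = 0
ReLU(-0.6) = 0
ReLU(1.2) = 1.2
ReLU(-6.2) = 0
Active neurons (>0): 1

1


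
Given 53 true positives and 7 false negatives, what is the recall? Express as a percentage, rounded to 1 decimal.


Recall = TP / (TP + FN) * 100
= 53 / (53 + 7)
= 53 / 60
= 0.8833
= 88.3%

88.3


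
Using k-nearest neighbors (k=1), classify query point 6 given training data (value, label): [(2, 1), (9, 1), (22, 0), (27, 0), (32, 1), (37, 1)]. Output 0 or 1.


Distances from query 6:
Point 9 (class 1): distance = 3
K=1 nearest neighbors: classes = [1]
Votes for class 1: 1 / 1
Majority vote => class 1

1


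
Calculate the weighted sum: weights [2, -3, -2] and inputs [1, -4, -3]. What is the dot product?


Element-wise products:
2 * 1 = 2
-3 * -4 = 12
-2 * -3 = 6
Sum = 2 + 12 + 6
= 20

20


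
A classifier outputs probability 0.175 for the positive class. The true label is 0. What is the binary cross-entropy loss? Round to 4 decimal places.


For y=0: Loss = -log(1-p)
= -log(1 - 0.175)
= -log(0.825)
= -(-0.1924)
= 0.1924

0.1924


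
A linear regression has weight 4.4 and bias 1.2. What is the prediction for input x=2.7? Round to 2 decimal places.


y = 4.4 * 2.7 + (1.2)
= 11.88 + (1.2)
= 13.08

13.08


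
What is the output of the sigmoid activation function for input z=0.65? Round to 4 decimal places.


sigmoid(z) = 1 / (1 + exp(-z))
exp(-(0.65)) = exp(-0.65) = 0.522
1 + 0.522 = 1.522
1 / 1.522 = 0.6570

0.6570


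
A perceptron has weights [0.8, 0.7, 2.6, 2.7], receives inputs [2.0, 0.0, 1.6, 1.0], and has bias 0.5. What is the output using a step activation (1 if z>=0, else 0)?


z = w . x + b
= 0.8*2.0 + 0.7*0.0 + 2.6*1.6 + 2.7*1.0 + 0.5
= 1.6 + 0.0 + 4.16 + 2.7 + 0.5
= 8.46 + 0.5
= 8.96
Since z = 8.96 >= 0, output = 1

1


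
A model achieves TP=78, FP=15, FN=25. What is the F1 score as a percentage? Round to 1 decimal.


Precision = TP / (TP + FP) = 78 / 93 = 0.8387
Recall = TP / (TP + FN) = 78 / 103 = 0.7573
F1 = 2 * P * R / (P + R)
= 2 * 0.8387 * 0.7573 / (0.8387 + 0.7573)
= 1.2703 / 1.596
= 0.7959
As percentage: 79.6%

79.6


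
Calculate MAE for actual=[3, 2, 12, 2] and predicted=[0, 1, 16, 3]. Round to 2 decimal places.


Absolute errors: [3, 1, 4, 1]
Sum of absolute errors = 9
MAE = 9 / 4 = 2.25

2.25


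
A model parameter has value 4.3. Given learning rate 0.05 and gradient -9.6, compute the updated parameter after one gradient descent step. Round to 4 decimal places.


w_new = w_old - lr * gradient
= 4.3 - 0.05 * -9.6
= 4.3 - (-0.48)
= 4.7800

4.7800


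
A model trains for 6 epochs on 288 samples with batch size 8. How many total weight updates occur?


Iterations per epoch = 288 / 8 = 36
Total updates = iterations_per_epoch * epochs
= 36 * 6
= 216

216


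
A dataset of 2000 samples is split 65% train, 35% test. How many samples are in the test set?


Train samples = 2000 * 65% = 1300
Test samples = 2000 - 1300
= 700

700


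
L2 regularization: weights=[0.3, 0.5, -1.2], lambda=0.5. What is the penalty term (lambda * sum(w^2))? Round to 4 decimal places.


Squaring each weight:
0.3^2 = 0.09
0.5^2 = 0.25
(-1.2)^2 = 1.44
Sum of squares = 1.78
Penalty = 0.5 * 1.78 = 0.8900

0.8900


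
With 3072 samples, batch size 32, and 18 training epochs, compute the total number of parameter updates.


Iterations per epoch = 3072 / 32 = 96
Total updates = iterations_per_epoch * epochs
= 96 * 18
= 1728

1728


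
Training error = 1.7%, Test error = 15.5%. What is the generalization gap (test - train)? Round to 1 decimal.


Generalization gap = test_error - train_error
= 15.5 - 1.7
= 13.8%
A large gap suggests overfitting.

13.8


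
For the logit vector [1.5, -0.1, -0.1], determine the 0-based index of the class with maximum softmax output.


Softmax is a monotonic transformation, so it preserves the argmax.
We need to find the index of the maximum logit.
Index 0: 1.5
Index 1: -0.1
Index 2: -0.1
Maximum logit = 1.5 at index 0

0


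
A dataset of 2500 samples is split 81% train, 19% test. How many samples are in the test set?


Train samples = 2500 * 81% = 2025
Test samples = 2500 - 2025
= 475

475


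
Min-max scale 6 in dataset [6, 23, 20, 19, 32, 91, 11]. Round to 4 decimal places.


Min = 6, Max = 91
Range = 91 - 6 = 85
Scaled = (x - min) / (max - min)
= (6 - 6) / 85
= 0 / 85
= 0.0000

0.0000


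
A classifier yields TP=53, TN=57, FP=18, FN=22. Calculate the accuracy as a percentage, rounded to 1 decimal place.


Accuracy = (TP + TN) / (TP + TN + FP + FN) * 100
= (53 + 57) / (53 + 57 + 18 + 22)
= 110 / 150
= 0.7333
= 73.3%

73.3


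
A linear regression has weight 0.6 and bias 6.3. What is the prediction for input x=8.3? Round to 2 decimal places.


y = 0.6 * 8.3 + (6.3)
= 4.98 + (6.3)
= 11.28

11.28


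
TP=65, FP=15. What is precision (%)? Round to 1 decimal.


Precision = TP / (TP + FP) * 100
= 65 / (65 + 15)
= 65 / 80
= 0.8125
= 81.3%

81.3


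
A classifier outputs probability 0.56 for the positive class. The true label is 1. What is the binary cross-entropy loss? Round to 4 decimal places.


For y=1: Loss = -log(p)
= -log(0.56)
= -(-0.5798)
= 0.5798

0.5798


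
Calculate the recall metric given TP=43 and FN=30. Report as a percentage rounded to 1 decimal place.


Recall = TP / (TP + FN) * 100
= 43 / (43 + 30)
= 43 / 73
= 0.589
= 58.9%

58.9


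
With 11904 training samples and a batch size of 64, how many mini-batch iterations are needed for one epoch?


Iterations per epoch = dataset_size / batch_size
= 11904 / 64
= 186

186


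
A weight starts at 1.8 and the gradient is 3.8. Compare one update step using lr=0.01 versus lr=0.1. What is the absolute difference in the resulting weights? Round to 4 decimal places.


With lr=0.01: w_new = 1.8 - 0.01 * 3.8 = 1.762
With lr=0.1: w_new = 1.8 - 0.1 * 3.8 = 1.42
Absolute difference = |1.762 - 1.42|
= 0.3420

0.3420


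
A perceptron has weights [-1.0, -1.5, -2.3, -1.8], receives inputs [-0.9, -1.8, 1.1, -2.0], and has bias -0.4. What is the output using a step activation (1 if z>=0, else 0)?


z = w . x + b
= -1.0*-0.9 + -1.5*-1.8 + -2.3*1.1 + -1.8*-2.0 + -0.4
= 0.9 + 2.7 + -2.53 + 3.6 + -0.4
= 4.67 + -0.4
= 4.27
Since z = 4.27 >= 0, output = 1

1


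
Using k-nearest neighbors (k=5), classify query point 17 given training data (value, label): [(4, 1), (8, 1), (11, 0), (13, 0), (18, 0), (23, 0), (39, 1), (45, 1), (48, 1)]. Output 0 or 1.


Distances from query 17:
Point 18 (class 0): distance = 1
Point 13 (class 0): distance = 4
Point 11 (class 0): distance = 6
Point 23 (class 0): distance = 6
Point 8 (class 1): distance = 9
K=5 nearest neighbors: classes = [0, 0, 0, 0, 1]
Votes for class 1: 1 / 5
Majority vote => class 0

0


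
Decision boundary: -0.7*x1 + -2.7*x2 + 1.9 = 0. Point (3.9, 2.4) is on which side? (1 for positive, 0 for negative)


Compute -0.7 * 3.9 + -2.7 * 2.4 + 1.9
= -2.73 + -6.48 + 1.9
= -7.31
Since -7.31 < 0, the point is on the negative side.

0


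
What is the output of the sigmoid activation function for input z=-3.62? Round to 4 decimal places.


sigmoid(z) = 1 / (1 + exp(-z))
exp(-(-3.62)) = exp(3.62) = 37.3376
1 + 37.3376 = 38.3376
1 / 38.3376 = 0.0261

0.0261


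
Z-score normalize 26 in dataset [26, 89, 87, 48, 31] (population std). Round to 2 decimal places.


Mean = (26 + 89 + 87 + 48 + 31) / 5 = 56.2
Variance = sum((x_i - mean)^2) / n = 727.76
Std = sqrt(727.76) = 26.977
Z = (x - mean) / std
= (26 - 56.2) / 26.977
= -30.2 / 26.977
= -1.12

-1.12


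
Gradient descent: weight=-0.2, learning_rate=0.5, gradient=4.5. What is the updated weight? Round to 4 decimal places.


w_new = w_old - lr * gradient
= -0.2 - 0.5 * 4.5
= -0.2 - (2.25)
= -2.4500

-2.4500


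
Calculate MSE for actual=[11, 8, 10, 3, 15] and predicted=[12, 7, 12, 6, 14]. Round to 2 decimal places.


Differences: [-1, 1, -2, -3, 1]
Squared errors: [1, 1, 4, 9, 1]
Sum of squared errors = 16
MSE = 16 / 5 = 3.20

3.20


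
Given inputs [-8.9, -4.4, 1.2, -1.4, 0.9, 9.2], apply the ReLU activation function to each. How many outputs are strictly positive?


ReLU(x) = max(0, x) for each element:
ReLU(-8.9) = 0
ReLU(-4.4) = 0
ReLU(1.2) = 1.2
ReLU(-1.4) = 0
ReLU(0.9) = 0.9
ReLU(9.2) = 9.2
Active neurons (>0): 3

3


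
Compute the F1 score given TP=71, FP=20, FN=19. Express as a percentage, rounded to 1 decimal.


Precision = TP / (TP + FP) = 71 / 91 = 0.7802
Recall = TP / (TP + FN) = 71 / 90 = 0.7889
F1 = 2 * P * R / (P + R)
= 2 * 0.7802 * 0.7889 / (0.7802 + 0.7889)
= 1.231 / 1.5691
= 0.7845
As percentage: 78.5%

78.5


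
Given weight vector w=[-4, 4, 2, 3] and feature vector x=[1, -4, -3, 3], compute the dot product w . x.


Element-wise products:
-4 * 1 = -4
4 * -4 = -16
2 * -3 = -6
3 * 3 = 9
Sum = -4 + -16 + -6 + 9
= -17

-17


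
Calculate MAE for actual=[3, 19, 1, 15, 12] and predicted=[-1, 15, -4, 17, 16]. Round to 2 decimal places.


Absolute errors: [4, 4, 5, 2, 4]
Sum of absolute errors = 19
MAE = 19 / 5 = 3.80

3.80


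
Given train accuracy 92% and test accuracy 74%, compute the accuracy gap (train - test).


Gap = train_accuracy - test_accuracy
= 92 - 74
= 18%
This gap suggests the model is overfitting.

18


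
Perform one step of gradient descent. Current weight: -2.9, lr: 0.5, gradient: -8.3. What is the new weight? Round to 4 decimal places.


w_new = w_old - lr * gradient
= -2.9 - 0.5 * -8.3
= -2.9 - (-4.15)
= 1.2500

1.2500


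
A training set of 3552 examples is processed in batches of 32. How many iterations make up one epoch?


Iterations per epoch = dataset_size / batch_size
= 3552 / 32
= 111

111


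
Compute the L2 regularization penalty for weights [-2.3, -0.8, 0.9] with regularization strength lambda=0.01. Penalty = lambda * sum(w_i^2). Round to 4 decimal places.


Squaring each weight:
(-2.3)^2 = 5.29
(-0.8)^2 = 0.64
0.9^2 = 0.81
Sum of squares = 6.74
Penalty = 0.01 * 6.74 = 0.0674

0.0674


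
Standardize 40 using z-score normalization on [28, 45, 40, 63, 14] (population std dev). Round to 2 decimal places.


Mean = (28 + 45 + 40 + 63 + 14) / 5 = 38.0
Variance = sum((x_i - mean)^2) / n = 270.8
Std = sqrt(270.8) = 16.456
Z = (x - mean) / std
= (40 - 38.0) / 16.456
= 2.0 / 16.456
= 0.12

0.12


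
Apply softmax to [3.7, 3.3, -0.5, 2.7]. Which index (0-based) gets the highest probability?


Softmax is a monotonic transformation, so it preserves the argmax.
We need to find the index of the maximum logit.
Index 0: 3.7
Index 1: 3.3
Index 2: -0.5
Index 3: 2.7
Maximum logit = 3.7 at index 0

0


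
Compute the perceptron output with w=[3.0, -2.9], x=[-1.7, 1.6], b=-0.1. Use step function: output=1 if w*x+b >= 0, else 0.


z = w . x + b
= 3.0*-1.7 + -2.9*1.6 + -0.1
= -5.1 + -4.64 + -0.1
= -9.74 + -0.1
= -9.84
Since z = -9.84 < 0, output = 0

0


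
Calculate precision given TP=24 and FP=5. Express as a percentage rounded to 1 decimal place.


Precision = TP / (TP + FP) * 100
= 24 / (24 + 5)
= 24 / 29
= 0.8276
= 82.8%

82.8


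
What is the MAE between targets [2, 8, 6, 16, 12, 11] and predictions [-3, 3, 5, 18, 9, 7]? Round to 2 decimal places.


Absolute errors: [5, 5, 1, 2, 3, 4]
Sum of absolute errors = 20
MAE = 20 / 6 = 3.33

3.33


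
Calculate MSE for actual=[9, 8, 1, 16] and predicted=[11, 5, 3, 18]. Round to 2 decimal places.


Differences: [-2, 3, -2, -2]
Squared errors: [4, 9, 4, 4]
Sum of squared errors = 21
MSE = 21 / 4 = 5.25

5.25


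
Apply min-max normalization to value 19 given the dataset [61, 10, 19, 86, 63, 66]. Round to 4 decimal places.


Min = 10, Max = 86
Range = 86 - 10 = 76
Scaled = (x - min) / (max - min)
= (19 - 10) / 76
= 9 / 76
= 0.1184

0.1184


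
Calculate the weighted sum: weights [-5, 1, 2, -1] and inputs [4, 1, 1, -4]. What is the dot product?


Element-wise products:
-5 * 4 = -20
1 * 1 = 1
2 * 1 = 2
-1 * -4 = 4
Sum = -20 + 1 + 2 + 4
= -13

-13


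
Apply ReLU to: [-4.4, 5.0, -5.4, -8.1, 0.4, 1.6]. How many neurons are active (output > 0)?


ReLU(x) = max(0, x) for each element:
ReLU(-4.4) = 0
ReLU(5.0) = 5.0
ReLU(-5.4) = 0
ReLU(-8.1) = 0
ReLU(0.4) = 0.4
ReLU(1.6) = 1.6
Active neurons (>0): 3

3


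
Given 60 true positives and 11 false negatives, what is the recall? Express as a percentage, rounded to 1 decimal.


Recall = TP / (TP + FN) * 100
= 60 / (60 + 11)
= 60 / 71
= 0.8451
= 84.5%

84.5


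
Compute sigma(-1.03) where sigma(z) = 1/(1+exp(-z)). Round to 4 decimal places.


sigmoid(z) = 1 / (1 + exp(-z))
exp(-(-1.03)) = exp(1.03) = 2.8011
1 + 2.8011 = 3.8011
1 / 3.8011 = 0.2631

0.2631


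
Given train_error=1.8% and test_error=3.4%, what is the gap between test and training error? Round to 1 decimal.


Generalization gap = test_error - train_error
= 3.4 - 1.8
= 1.6%
A small gap suggests good generalization.

1.6


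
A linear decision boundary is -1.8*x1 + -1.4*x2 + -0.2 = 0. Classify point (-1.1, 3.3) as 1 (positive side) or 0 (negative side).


Compute -1.8 * -1.1 + -1.4 * 3.3 + -0.2
= 1.98 + -4.62 + -0.2
= -2.84
Since -2.84 < 0, the point is on the negative side.

0


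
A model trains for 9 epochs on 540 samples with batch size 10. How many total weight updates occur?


Iterations per epoch = 540 / 10 = 54
Total updates = iterations_per_epoch * epochs
= 54 * 9
= 486

486


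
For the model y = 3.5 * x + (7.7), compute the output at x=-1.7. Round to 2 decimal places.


y = 3.5 * -1.7 + (7.7)
= -5.95 + (7.7)
= 1.75

1.75


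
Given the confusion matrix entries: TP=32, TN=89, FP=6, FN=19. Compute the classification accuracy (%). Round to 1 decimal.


Accuracy = (TP + TN) / (TP + TN + FP + FN) * 100
= (32 + 89) / (32 + 89 + 6 + 19)
= 121 / 146
= 0.8288
= 82.9%

82.9


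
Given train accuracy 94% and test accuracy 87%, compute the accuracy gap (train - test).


Gap = train_accuracy - test_accuracy
= 94 - 87
= 7%
This moderate gap may indicate mild overfitting.

7


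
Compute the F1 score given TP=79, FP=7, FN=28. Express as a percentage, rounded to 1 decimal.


Precision = TP / (TP + FP) = 79 / 86 = 0.9186
Recall = TP / (TP + FN) = 79 / 107 = 0.7383
F1 = 2 * P * R / (P + R)
= 2 * 0.9186 * 0.7383 / (0.9186 + 0.7383)
= 1.3564 / 1.6569
= 0.8187
As percentage: 81.9%

81.9


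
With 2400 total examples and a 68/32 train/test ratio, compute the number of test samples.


Train samples = 2400 * 68% = 1632
Test samples = 2400 - 1632
= 768

768


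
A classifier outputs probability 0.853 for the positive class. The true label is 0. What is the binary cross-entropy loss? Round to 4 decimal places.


For y=0: Loss = -log(1-p)
= -log(1 - 0.853)
= -log(0.147)
= -(-1.9173)
= 1.9173

1.9173


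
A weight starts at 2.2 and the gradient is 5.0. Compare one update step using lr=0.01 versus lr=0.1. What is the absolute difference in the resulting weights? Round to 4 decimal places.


With lr=0.01: w_new = 2.2 - 0.01 * 5.0 = 2.15
With lr=0.1: w_new = 2.2 - 0.1 * 5.0 = 1.7
Absolute difference = |2.15 - 1.7|
= 0.4500

0.4500
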